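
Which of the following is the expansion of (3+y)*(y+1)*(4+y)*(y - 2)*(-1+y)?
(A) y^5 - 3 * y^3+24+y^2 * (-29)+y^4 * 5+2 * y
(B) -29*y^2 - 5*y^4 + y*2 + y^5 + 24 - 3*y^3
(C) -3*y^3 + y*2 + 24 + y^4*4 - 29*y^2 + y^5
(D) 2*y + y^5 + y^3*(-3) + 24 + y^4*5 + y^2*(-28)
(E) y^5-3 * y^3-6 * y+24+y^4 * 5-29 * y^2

Expanding (3+y)*(y+1)*(4+y)*(y - 2)*(-1+y):
= y^5 - 3 * y^3+24+y^2 * (-29)+y^4 * 5+2 * y
A) y^5 - 3 * y^3+24+y^2 * (-29)+y^4 * 5+2 * y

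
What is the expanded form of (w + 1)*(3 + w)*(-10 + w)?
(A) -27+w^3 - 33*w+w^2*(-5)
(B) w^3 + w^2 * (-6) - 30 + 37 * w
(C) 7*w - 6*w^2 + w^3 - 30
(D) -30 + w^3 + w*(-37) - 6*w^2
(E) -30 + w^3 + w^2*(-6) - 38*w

Expanding (w + 1)*(3 + w)*(-10 + w):
= -30 + w^3 + w*(-37) - 6*w^2
D) -30 + w^3 + w*(-37) - 6*w^2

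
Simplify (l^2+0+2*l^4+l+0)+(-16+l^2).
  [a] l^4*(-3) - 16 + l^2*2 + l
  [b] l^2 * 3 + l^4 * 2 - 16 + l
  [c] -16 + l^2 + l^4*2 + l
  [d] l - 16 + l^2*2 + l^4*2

Adding the polynomials and combining like terms:
(l^2 + 0 + 2*l^4 + l + 0) + (-16 + l^2)
= l - 16 + l^2*2 + l^4*2
d) l - 16 + l^2*2 + l^4*2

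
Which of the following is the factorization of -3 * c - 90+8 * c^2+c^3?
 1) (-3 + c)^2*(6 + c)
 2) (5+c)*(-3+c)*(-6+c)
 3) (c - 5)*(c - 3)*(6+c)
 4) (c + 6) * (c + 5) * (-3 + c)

We need to factor -3 * c - 90+8 * c^2+c^3.
The factored form is (c + 6) * (c + 5) * (-3 + c).
4) (c + 6) * (c + 5) * (-3 + c)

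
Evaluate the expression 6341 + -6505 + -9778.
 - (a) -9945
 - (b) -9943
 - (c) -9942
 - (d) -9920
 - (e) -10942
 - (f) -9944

First: 6341 + -6505 = -164
Then: -164 + -9778 = -9942
c) -9942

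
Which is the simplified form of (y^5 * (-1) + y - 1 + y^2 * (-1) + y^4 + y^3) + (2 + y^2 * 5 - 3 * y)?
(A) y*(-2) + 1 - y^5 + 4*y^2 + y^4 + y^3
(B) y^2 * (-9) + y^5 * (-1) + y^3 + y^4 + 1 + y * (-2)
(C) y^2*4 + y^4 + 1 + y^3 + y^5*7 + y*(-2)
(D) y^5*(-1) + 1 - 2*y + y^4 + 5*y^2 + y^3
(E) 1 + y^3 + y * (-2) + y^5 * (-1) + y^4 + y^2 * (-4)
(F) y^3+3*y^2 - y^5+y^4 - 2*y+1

Adding the polynomials and combining like terms:
(y^5*(-1) + y - 1 + y^2*(-1) + y^4 + y^3) + (2 + y^2*5 - 3*y)
= y*(-2) + 1 - y^5 + 4*y^2 + y^4 + y^3
A) y*(-2) + 1 - y^5 + 4*y^2 + y^4 + y^3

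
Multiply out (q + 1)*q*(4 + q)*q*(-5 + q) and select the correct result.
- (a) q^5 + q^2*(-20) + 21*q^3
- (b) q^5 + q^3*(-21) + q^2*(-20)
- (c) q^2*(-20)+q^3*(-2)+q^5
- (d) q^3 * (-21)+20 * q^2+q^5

Expanding (q + 1)*q*(4 + q)*q*(-5 + q):
= q^5 + q^3*(-21) + q^2*(-20)
b) q^5 + q^3*(-21) + q^2*(-20)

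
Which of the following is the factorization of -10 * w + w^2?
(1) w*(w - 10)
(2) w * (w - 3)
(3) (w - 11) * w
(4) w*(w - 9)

We need to factor -10 * w + w^2.
The factored form is w*(w - 10).
1) w*(w - 10)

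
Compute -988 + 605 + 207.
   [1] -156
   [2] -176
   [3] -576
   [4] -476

First: -988 + 605 = -383
Then: -383 + 207 = -176
2) -176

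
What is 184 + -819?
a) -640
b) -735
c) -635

184 + -819 = -635
c) -635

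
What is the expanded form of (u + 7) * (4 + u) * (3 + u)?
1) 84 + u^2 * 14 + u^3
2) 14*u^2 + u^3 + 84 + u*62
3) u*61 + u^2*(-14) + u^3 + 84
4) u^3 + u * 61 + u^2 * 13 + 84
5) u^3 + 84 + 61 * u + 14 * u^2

Expanding (u + 7) * (4 + u) * (3 + u):
= u^3 + 84 + 61 * u + 14 * u^2
5) u^3 + 84 + 61 * u + 14 * u^2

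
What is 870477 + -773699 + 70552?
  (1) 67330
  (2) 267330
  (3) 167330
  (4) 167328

First: 870477 + -773699 = 96778
Then: 96778 + 70552 = 167330
3) 167330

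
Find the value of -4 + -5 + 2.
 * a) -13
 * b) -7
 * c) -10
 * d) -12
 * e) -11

First: -4 + -5 = -9
Then: -9 + 2 = -7
b) -7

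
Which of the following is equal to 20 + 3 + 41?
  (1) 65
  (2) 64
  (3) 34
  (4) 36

First: 20 + 3 = 23
Then: 23 + 41 = 64
2) 64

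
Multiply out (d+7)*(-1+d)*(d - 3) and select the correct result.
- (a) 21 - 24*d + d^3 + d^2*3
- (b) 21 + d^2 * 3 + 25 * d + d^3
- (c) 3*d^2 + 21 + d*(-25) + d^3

Expanding (d+7)*(-1+d)*(d - 3):
= 3*d^2 + 21 + d*(-25) + d^3
c) 3*d^2 + 21 + d*(-25) + d^3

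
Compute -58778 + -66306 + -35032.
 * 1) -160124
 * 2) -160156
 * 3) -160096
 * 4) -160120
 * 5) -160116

First: -58778 + -66306 = -125084
Then: -125084 + -35032 = -160116
5) -160116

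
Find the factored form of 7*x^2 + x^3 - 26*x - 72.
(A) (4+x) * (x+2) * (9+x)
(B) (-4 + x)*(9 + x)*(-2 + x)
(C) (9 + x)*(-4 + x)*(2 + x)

We need to factor 7*x^2 + x^3 - 26*x - 72.
The factored form is (9 + x)*(-4 + x)*(2 + x).
C) (9 + x)*(-4 + x)*(2 + x)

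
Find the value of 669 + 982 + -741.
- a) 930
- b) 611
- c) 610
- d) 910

First: 669 + 982 = 1651
Then: 1651 + -741 = 910
d) 910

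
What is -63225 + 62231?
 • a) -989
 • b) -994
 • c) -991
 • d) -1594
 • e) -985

-63225 + 62231 = -994
b) -994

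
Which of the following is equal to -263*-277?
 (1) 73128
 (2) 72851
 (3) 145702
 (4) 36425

-263 * -277 = 72851
2) 72851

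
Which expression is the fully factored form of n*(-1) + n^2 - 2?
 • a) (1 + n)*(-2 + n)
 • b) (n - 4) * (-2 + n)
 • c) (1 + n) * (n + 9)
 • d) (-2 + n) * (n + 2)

We need to factor n*(-1) + n^2 - 2.
The factored form is (1 + n)*(-2 + n).
a) (1 + n)*(-2 + n)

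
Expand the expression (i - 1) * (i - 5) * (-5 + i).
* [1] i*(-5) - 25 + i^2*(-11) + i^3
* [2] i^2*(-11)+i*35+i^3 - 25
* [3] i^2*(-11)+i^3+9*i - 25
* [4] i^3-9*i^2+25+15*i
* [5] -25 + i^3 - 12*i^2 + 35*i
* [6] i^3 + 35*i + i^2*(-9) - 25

Expanding (i - 1) * (i - 5) * (-5 + i):
= i^2*(-11)+i*35+i^3 - 25
2) i^2*(-11)+i*35+i^3 - 25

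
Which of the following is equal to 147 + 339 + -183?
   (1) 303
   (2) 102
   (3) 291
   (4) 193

First: 147 + 339 = 486
Then: 486 + -183 = 303
1) 303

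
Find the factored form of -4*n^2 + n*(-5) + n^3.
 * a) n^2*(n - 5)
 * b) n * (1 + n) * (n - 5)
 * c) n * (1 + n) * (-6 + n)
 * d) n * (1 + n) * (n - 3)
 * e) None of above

We need to factor -4*n^2 + n*(-5) + n^3.
The factored form is n * (1 + n) * (n - 5).
b) n * (1 + n) * (n - 5)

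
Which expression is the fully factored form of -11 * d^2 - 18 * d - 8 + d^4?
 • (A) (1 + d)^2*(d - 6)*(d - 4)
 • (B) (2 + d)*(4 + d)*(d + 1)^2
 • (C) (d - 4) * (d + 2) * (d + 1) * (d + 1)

We need to factor -11 * d^2 - 18 * d - 8 + d^4.
The factored form is (d - 4) * (d + 2) * (d + 1) * (d + 1).
C) (d - 4) * (d + 2) * (d + 1) * (d + 1)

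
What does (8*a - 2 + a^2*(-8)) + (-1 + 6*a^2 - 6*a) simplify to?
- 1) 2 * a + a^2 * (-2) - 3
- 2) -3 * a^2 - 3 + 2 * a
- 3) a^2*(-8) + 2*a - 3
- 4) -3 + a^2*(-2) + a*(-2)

Adding the polynomials and combining like terms:
(8*a - 2 + a^2*(-8)) + (-1 + 6*a^2 - 6*a)
= 2 * a + a^2 * (-2) - 3
1) 2 * a + a^2 * (-2) - 3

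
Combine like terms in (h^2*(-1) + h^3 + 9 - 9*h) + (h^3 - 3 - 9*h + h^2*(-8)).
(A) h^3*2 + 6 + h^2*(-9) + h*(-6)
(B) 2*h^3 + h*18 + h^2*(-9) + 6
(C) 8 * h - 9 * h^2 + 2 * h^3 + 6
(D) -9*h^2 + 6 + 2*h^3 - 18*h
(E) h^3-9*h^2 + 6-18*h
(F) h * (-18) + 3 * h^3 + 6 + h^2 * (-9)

Adding the polynomials and combining like terms:
(h^2*(-1) + h^3 + 9 - 9*h) + (h^3 - 3 - 9*h + h^2*(-8))
= -9*h^2 + 6 + 2*h^3 - 18*h
D) -9*h^2 + 6 + 2*h^3 - 18*h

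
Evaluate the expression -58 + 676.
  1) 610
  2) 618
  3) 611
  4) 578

-58 + 676 = 618
2) 618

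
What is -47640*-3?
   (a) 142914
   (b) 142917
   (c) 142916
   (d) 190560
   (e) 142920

-47640 * -3 = 142920
e) 142920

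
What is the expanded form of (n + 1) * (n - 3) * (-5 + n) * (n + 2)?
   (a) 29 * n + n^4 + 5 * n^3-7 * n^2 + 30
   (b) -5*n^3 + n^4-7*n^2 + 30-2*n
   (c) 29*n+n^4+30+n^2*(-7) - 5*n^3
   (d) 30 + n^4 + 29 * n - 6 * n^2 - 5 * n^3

Expanding (n + 1) * (n - 3) * (-5 + n) * (n + 2):
= 29*n+n^4+30+n^2*(-7) - 5*n^3
c) 29*n+n^4+30+n^2*(-7) - 5*n^3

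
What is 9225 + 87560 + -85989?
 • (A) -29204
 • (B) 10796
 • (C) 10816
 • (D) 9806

First: 9225 + 87560 = 96785
Then: 96785 + -85989 = 10796
B) 10796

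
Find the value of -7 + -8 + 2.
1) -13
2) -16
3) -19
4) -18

First: -7 + -8 = -15
Then: -15 + 2 = -13
1) -13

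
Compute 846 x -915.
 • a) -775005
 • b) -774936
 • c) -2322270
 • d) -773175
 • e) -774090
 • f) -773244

846 * -915 = -774090
e) -774090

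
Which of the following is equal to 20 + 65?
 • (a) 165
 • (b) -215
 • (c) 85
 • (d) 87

20 + 65 = 85
c) 85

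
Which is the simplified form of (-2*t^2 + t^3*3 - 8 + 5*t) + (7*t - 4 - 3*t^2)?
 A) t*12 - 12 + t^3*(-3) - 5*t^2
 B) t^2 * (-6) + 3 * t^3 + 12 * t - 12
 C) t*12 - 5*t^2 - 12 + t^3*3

Adding the polynomials and combining like terms:
(-2*t^2 + t^3*3 - 8 + 5*t) + (7*t - 4 - 3*t^2)
= t*12 - 5*t^2 - 12 + t^3*3
C) t*12 - 5*t^2 - 12 + t^3*3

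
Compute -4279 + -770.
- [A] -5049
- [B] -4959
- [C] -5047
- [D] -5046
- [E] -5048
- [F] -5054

-4279 + -770 = -5049
A) -5049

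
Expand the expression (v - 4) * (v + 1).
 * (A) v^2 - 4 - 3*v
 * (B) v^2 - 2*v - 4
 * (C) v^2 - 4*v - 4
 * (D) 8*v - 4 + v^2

Expanding (v - 4) * (v + 1):
= v^2 - 4 - 3*v
A) v^2 - 4 - 3*v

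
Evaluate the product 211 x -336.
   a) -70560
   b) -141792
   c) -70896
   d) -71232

211 * -336 = -70896
c) -70896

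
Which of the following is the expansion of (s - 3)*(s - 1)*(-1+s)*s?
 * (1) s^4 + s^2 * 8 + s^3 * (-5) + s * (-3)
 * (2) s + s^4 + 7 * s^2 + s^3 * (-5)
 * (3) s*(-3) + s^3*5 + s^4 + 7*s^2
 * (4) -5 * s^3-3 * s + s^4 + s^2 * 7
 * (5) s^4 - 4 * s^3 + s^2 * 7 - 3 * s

Expanding (s - 3)*(s - 1)*(-1+s)*s:
= -5 * s^3-3 * s + s^4 + s^2 * 7
4) -5 * s^3-3 * s + s^4 + s^2 * 7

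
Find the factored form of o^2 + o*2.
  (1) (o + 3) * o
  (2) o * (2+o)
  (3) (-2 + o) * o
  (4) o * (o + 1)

We need to factor o^2 + o*2.
The factored form is o * (2+o).
2) o * (2+o)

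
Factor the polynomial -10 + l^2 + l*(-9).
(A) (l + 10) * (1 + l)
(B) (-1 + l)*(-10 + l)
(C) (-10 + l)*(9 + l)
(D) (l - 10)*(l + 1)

We need to factor -10 + l^2 + l*(-9).
The factored form is (l - 10)*(l + 1).
D) (l - 10)*(l + 1)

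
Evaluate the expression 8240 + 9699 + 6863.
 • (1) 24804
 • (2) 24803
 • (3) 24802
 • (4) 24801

First: 8240 + 9699 = 17939
Then: 17939 + 6863 = 24802
3) 24802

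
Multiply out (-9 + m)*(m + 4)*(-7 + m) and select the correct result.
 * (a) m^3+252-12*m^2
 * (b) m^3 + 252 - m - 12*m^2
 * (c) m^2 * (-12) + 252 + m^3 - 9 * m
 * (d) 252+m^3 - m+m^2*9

Expanding (-9 + m)*(m + 4)*(-7 + m):
= m^3 + 252 - m - 12*m^2
b) m^3 + 252 - m - 12*m^2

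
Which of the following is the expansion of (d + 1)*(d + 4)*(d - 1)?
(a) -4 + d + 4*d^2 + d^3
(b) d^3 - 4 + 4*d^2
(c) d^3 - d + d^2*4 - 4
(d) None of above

Expanding (d + 1)*(d + 4)*(d - 1):
= d^3 - d + d^2*4 - 4
c) d^3 - d + d^2*4 - 4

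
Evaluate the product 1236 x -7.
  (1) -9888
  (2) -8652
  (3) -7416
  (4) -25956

1236 * -7 = -8652
2) -8652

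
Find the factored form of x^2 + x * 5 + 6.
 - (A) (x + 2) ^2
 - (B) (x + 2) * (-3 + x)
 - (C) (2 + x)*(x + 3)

We need to factor x^2 + x * 5 + 6.
The factored form is (2 + x)*(x + 3).
C) (2 + x)*(x + 3)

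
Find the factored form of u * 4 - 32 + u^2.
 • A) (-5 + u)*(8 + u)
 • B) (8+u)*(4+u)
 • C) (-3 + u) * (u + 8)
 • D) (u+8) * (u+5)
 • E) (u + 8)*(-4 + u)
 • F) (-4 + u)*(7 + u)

We need to factor u * 4 - 32 + u^2.
The factored form is (u + 8)*(-4 + u).
E) (u + 8)*(-4 + u)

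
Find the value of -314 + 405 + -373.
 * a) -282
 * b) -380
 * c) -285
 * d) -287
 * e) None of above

First: -314 + 405 = 91
Then: 91 + -373 = -282
a) -282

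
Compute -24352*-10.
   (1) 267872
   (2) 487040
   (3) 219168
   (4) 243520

-24352 * -10 = 243520
4) 243520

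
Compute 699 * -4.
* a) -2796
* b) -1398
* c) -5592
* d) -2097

699 * -4 = -2796
a) -2796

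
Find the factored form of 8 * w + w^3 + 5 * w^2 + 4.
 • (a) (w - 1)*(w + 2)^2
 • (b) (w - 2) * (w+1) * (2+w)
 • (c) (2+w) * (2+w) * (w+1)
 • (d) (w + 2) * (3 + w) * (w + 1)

We need to factor 8 * w + w^3 + 5 * w^2 + 4.
The factored form is (2+w) * (2+w) * (w+1).
c) (2+w) * (2+w) * (w+1)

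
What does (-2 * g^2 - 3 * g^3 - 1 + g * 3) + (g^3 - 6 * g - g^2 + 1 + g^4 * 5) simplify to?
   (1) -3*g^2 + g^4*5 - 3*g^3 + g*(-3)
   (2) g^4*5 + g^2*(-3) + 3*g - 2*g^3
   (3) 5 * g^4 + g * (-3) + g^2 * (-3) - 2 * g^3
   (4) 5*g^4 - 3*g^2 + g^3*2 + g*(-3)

Adding the polynomials and combining like terms:
(-2*g^2 - 3*g^3 - 1 + g*3) + (g^3 - 6*g - g^2 + 1 + g^4*5)
= 5 * g^4 + g * (-3) + g^2 * (-3) - 2 * g^3
3) 5 * g^4 + g * (-3) + g^2 * (-3) - 2 * g^3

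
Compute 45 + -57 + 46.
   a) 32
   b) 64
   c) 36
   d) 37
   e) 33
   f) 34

First: 45 + -57 = -12
Then: -12 + 46 = 34
f) 34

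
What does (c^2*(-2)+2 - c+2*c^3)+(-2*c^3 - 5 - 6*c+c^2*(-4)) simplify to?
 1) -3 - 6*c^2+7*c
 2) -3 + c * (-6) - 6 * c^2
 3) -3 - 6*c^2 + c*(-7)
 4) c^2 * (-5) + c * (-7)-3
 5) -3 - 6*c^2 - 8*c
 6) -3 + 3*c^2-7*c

Adding the polynomials and combining like terms:
(c^2*(-2) + 2 - c + 2*c^3) + (-2*c^3 - 5 - 6*c + c^2*(-4))
= -3 - 6*c^2 + c*(-7)
3) -3 - 6*c^2 + c*(-7)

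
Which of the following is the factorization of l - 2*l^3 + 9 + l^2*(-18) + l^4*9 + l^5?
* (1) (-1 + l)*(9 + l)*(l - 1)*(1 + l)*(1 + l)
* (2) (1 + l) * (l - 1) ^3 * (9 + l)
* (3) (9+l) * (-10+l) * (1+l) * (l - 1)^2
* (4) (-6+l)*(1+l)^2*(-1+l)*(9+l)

We need to factor l - 2*l^3 + 9 + l^2*(-18) + l^4*9 + l^5.
The factored form is (-1 + l)*(9 + l)*(l - 1)*(1 + l)*(1 + l).
1) (-1 + l)*(9 + l)*(l - 1)*(1 + l)*(1 + l)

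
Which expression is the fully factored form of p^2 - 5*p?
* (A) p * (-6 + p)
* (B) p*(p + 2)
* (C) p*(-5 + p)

We need to factor p^2 - 5*p.
The factored form is p*(-5 + p).
C) p*(-5 + p)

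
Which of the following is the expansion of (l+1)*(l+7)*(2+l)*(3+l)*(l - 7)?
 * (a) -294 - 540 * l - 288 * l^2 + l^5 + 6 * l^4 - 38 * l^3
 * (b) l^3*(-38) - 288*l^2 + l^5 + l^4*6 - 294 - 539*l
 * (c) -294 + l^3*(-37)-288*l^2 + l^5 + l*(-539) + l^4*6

Expanding (l+1)*(l+7)*(2+l)*(3+l)*(l - 7):
= l^3*(-38) - 288*l^2 + l^5 + l^4*6 - 294 - 539*l
b) l^3*(-38) - 288*l^2 + l^5 + l^4*6 - 294 - 539*l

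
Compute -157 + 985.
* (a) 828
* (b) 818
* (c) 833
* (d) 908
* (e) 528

-157 + 985 = 828
a) 828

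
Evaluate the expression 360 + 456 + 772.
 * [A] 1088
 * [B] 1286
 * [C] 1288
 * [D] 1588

First: 360 + 456 = 816
Then: 816 + 772 = 1588
D) 1588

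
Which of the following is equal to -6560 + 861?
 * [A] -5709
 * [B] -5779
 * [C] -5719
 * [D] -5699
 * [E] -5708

-6560 + 861 = -5699
D) -5699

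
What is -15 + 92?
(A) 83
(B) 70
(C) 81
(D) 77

-15 + 92 = 77
D) 77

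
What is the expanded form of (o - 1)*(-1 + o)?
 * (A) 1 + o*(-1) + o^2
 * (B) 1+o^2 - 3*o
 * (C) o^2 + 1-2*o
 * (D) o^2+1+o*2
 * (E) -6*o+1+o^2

Expanding (o - 1)*(-1 + o):
= o^2 + 1-2*o
C) o^2 + 1-2*o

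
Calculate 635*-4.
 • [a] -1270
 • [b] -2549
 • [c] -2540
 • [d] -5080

635 * -4 = -2540
c) -2540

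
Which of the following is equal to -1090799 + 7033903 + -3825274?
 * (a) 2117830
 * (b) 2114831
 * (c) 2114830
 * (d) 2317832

First: -1090799 + 7033903 = 5943104
Then: 5943104 + -3825274 = 2117830
a) 2117830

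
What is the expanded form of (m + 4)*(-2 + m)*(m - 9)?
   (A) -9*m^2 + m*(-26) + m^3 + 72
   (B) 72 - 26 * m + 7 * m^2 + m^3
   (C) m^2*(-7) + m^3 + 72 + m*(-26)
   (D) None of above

Expanding (m + 4)*(-2 + m)*(m - 9):
= m^2*(-7) + m^3 + 72 + m*(-26)
C) m^2*(-7) + m^3 + 72 + m*(-26)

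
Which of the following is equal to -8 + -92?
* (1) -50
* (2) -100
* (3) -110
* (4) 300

-8 + -92 = -100
2) -100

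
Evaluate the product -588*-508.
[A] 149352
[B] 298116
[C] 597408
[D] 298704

-588 * -508 = 298704
D) 298704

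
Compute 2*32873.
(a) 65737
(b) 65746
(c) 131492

2 * 32873 = 65746
b) 65746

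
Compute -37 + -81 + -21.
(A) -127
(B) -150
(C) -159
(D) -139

First: -37 + -81 = -118
Then: -118 + -21 = -139
D) -139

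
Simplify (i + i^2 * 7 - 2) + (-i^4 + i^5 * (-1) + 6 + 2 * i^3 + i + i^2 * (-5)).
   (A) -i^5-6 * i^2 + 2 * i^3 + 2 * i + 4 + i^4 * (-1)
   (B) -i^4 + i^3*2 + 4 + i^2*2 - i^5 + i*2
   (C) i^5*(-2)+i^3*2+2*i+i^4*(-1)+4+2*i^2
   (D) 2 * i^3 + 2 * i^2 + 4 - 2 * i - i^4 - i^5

Adding the polynomials and combining like terms:
(i + i^2*7 - 2) + (-i^4 + i^5*(-1) + 6 + 2*i^3 + i + i^2*(-5))
= -i^4 + i^3*2 + 4 + i^2*2 - i^5 + i*2
B) -i^4 + i^3*2 + 4 + i^2*2 - i^5 + i*2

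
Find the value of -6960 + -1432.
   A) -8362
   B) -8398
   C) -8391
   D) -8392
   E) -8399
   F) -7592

-6960 + -1432 = -8392
D) -8392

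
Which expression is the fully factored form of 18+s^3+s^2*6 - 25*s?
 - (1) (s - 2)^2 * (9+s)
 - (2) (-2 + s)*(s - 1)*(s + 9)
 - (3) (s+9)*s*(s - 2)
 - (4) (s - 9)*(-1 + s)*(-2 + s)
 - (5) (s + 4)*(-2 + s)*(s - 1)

We need to factor 18+s^3+s^2*6 - 25*s.
The factored form is (-2 + s)*(s - 1)*(s + 9).
2) (-2 + s)*(s - 1)*(s + 9)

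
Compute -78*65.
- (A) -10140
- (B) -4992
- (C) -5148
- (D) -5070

-78 * 65 = -5070
D) -5070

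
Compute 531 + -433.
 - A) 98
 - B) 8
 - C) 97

531 + -433 = 98
A) 98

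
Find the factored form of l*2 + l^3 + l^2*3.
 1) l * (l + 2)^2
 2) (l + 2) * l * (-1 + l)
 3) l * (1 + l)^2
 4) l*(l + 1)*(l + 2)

We need to factor l*2 + l^3 + l^2*3.
The factored form is l*(l + 1)*(l + 2).
4) l*(l + 1)*(l + 2)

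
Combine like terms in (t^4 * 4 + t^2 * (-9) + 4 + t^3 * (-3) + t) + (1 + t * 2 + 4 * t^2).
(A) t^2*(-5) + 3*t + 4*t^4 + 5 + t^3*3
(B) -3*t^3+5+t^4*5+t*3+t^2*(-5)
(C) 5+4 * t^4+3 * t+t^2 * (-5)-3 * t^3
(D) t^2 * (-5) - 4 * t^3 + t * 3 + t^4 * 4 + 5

Adding the polynomials and combining like terms:
(t^4*4 + t^2*(-9) + 4 + t^3*(-3) + t) + (1 + t*2 + 4*t^2)
= 5+4 * t^4+3 * t+t^2 * (-5)-3 * t^3
C) 5+4 * t^4+3 * t+t^2 * (-5)-3 * t^3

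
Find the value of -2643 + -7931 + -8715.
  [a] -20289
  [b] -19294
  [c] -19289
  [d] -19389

First: -2643 + -7931 = -10574
Then: -10574 + -8715 = -19289
c) -19289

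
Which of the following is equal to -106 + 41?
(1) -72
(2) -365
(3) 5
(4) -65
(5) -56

-106 + 41 = -65
4) -65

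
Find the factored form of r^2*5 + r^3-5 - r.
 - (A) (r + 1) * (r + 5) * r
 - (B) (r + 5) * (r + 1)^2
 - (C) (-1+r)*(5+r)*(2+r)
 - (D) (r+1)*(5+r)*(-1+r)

We need to factor r^2*5 + r^3-5 - r.
The factored form is (r+1)*(5+r)*(-1+r).
D) (r+1)*(5+r)*(-1+r)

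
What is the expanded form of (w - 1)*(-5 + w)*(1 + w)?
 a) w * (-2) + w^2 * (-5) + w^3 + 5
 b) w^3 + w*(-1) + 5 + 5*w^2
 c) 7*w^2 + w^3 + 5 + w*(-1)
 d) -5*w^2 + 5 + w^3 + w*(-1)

Expanding (w - 1)*(-5 + w)*(1 + w):
= -5*w^2 + 5 + w^3 + w*(-1)
d) -5*w^2 + 5 + w^3 + w*(-1)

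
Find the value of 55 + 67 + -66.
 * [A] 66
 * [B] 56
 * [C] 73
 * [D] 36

First: 55 + 67 = 122
Then: 122 + -66 = 56
B) 56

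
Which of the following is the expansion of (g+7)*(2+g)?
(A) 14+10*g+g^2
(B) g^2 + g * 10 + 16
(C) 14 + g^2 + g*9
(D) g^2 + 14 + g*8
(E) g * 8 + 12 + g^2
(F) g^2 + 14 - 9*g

Expanding (g+7)*(2+g):
= 14 + g^2 + g*9
C) 14 + g^2 + g*9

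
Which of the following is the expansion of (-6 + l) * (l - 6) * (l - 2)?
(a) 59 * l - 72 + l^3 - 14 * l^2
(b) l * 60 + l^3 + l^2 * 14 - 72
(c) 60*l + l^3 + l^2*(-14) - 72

Expanding (-6 + l) * (l - 6) * (l - 2):
= 60*l + l^3 + l^2*(-14) - 72
c) 60*l + l^3 + l^2*(-14) - 72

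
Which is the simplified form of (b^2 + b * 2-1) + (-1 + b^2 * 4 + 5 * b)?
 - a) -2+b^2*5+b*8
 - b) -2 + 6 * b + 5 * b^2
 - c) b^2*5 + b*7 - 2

Adding the polynomials and combining like terms:
(b^2 + b*2 - 1) + (-1 + b^2*4 + 5*b)
= b^2*5 + b*7 - 2
c) b^2*5 + b*7 - 2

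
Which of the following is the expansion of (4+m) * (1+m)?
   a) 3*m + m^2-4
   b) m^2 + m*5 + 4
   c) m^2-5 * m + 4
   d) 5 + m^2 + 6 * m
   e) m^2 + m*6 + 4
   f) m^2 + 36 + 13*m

Expanding (4+m) * (1+m):
= m^2 + m*5 + 4
b) m^2 + m*5 + 4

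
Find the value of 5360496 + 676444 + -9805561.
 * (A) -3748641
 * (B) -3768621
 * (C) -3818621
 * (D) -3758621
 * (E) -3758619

First: 5360496 + 676444 = 6036940
Then: 6036940 + -9805561 = -3768621
B) -3768621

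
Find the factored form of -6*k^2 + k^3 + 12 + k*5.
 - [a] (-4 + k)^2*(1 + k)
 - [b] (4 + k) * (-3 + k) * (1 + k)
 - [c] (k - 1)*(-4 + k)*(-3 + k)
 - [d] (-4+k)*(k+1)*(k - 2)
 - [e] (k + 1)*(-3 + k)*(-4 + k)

We need to factor -6*k^2 + k^3 + 12 + k*5.
The factored form is (k + 1)*(-3 + k)*(-4 + k).
e) (k + 1)*(-3 + k)*(-4 + k)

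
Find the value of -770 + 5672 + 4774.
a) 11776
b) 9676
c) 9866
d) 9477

First: -770 + 5672 = 4902
Then: 4902 + 4774 = 9676
b) 9676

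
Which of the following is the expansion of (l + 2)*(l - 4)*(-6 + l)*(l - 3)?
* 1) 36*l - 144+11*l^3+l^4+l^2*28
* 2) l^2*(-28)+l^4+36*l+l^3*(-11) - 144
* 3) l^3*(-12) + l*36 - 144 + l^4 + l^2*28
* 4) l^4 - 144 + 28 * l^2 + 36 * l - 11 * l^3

Expanding (l + 2)*(l - 4)*(-6 + l)*(l - 3):
= l^4 - 144 + 28 * l^2 + 36 * l - 11 * l^3
4) l^4 - 144 + 28 * l^2 + 36 * l - 11 * l^3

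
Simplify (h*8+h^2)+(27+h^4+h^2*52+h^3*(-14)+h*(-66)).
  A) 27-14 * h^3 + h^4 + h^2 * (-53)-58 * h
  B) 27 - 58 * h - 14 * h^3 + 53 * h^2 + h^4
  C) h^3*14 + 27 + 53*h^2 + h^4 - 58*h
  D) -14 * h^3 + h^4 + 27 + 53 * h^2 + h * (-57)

Adding the polynomials and combining like terms:
(h*8 + h^2) + (27 + h^4 + h^2*52 + h^3*(-14) + h*(-66))
= 27 - 58 * h - 14 * h^3 + 53 * h^2 + h^4
B) 27 - 58 * h - 14 * h^3 + 53 * h^2 + h^4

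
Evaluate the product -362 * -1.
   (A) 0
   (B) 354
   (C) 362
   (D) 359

-362 * -1 = 362
C) 362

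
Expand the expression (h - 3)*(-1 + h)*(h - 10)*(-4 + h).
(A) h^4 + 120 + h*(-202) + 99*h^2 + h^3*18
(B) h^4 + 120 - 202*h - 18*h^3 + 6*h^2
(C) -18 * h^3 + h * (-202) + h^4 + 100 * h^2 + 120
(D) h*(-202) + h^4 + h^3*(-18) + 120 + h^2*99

Expanding (h - 3)*(-1 + h)*(h - 10)*(-4 + h):
= h*(-202) + h^4 + h^3*(-18) + 120 + h^2*99
D) h*(-202) + h^4 + h^3*(-18) + 120 + h^2*99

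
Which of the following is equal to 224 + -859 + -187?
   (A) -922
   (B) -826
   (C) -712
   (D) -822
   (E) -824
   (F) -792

First: 224 + -859 = -635
Then: -635 + -187 = -822
D) -822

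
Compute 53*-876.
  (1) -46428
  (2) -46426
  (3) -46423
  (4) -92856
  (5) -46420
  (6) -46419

53 * -876 = -46428
1) -46428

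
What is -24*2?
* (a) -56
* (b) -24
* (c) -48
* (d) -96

-24 * 2 = -48
c) -48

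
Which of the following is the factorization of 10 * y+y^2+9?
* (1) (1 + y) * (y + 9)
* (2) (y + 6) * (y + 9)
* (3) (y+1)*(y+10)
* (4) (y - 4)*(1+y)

We need to factor 10 * y+y^2+9.
The factored form is (1 + y) * (y + 9).
1) (1 + y) * (y + 9)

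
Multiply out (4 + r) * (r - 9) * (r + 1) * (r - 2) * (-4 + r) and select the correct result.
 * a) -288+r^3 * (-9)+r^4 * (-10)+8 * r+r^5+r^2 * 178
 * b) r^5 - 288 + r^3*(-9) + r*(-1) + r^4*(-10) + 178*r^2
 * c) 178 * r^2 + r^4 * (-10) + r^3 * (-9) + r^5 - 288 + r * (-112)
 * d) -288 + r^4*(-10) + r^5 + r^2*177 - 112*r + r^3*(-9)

Expanding (4 + r) * (r - 9) * (r + 1) * (r - 2) * (-4 + r):
= 178 * r^2 + r^4 * (-10) + r^3 * (-9) + r^5 - 288 + r * (-112)
c) 178 * r^2 + r^4 * (-10) + r^3 * (-9) + r^5 - 288 + r * (-112)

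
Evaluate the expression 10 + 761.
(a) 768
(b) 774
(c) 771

10 + 761 = 771
c) 771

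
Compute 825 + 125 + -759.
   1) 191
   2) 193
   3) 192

First: 825 + 125 = 950
Then: 950 + -759 = 191
1) 191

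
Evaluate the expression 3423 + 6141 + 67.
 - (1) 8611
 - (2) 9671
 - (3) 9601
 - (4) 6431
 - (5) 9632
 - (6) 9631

First: 3423 + 6141 = 9564
Then: 9564 + 67 = 9631
6) 9631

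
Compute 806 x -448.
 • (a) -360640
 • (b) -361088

806 * -448 = -361088
b) -361088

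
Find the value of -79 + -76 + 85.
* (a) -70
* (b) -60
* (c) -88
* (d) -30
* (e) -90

First: -79 + -76 = -155
Then: -155 + 85 = -70
a) -70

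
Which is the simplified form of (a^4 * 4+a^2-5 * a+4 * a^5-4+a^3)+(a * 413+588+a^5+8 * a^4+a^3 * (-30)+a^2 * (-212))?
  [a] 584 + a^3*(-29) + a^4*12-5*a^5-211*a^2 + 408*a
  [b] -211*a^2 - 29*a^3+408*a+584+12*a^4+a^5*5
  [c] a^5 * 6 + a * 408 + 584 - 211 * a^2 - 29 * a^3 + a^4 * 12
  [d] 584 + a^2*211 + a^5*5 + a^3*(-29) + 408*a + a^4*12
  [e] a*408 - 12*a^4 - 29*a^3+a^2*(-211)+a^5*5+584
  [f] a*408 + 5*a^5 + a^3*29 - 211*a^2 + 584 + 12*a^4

Adding the polynomials and combining like terms:
(a^4*4 + a^2 - 5*a + 4*a^5 - 4 + a^3) + (a*413 + 588 + a^5 + 8*a^4 + a^3*(-30) + a^2*(-212))
= -211*a^2 - 29*a^3+408*a+584+12*a^4+a^5*5
b) -211*a^2 - 29*a^3+408*a+584+12*a^4+a^5*5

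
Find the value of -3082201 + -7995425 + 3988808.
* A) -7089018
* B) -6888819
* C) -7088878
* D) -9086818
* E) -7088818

First: -3082201 + -7995425 = -11077626
Then: -11077626 + 3988808 = -7088818
E) -7088818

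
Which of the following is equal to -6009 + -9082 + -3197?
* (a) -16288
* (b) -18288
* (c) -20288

First: -6009 + -9082 = -15091
Then: -15091 + -3197 = -18288
b) -18288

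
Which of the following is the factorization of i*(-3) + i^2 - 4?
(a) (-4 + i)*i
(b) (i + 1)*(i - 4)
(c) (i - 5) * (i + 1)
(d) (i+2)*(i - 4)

We need to factor i*(-3) + i^2 - 4.
The factored form is (i + 1)*(i - 4).
b) (i + 1)*(i - 4)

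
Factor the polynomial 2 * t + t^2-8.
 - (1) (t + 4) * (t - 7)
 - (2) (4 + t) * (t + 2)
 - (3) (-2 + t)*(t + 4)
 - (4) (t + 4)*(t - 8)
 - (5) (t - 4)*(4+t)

We need to factor 2 * t + t^2-8.
The factored form is (-2 + t)*(t + 4).
3) (-2 + t)*(t + 4)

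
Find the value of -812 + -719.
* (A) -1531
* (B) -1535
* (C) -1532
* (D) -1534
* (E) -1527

-812 + -719 = -1531
A) -1531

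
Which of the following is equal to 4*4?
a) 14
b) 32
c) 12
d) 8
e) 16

4 * 4 = 16
e) 16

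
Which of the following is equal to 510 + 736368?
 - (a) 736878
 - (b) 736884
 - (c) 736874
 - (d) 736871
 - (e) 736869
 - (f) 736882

510 + 736368 = 736878
a) 736878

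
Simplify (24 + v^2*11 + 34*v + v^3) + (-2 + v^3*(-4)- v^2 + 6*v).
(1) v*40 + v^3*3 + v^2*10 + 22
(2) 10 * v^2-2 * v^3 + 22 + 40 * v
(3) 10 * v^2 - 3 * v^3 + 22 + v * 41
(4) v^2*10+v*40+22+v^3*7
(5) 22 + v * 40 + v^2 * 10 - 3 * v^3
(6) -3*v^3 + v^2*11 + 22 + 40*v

Adding the polynomials and combining like terms:
(24 + v^2*11 + 34*v + v^3) + (-2 + v^3*(-4) - v^2 + 6*v)
= 22 + v * 40 + v^2 * 10 - 3 * v^3
5) 22 + v * 40 + v^2 * 10 - 3 * v^3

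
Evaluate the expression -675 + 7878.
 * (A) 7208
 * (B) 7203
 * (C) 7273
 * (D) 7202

-675 + 7878 = 7203
B) 7203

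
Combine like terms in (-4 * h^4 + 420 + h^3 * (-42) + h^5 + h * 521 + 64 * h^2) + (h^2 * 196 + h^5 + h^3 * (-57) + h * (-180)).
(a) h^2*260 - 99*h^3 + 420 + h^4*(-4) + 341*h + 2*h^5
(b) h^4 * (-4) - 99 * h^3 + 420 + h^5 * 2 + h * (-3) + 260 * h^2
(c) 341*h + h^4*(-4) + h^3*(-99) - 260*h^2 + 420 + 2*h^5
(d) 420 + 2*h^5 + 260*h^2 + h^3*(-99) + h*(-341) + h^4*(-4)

Adding the polynomials and combining like terms:
(-4*h^4 + 420 + h^3*(-42) + h^5 + h*521 + 64*h^2) + (h^2*196 + h^5 + h^3*(-57) + h*(-180))
= h^2*260 - 99*h^3 + 420 + h^4*(-4) + 341*h + 2*h^5
a) h^2*260 - 99*h^3 + 420 + h^4*(-4) + 341*h + 2*h^5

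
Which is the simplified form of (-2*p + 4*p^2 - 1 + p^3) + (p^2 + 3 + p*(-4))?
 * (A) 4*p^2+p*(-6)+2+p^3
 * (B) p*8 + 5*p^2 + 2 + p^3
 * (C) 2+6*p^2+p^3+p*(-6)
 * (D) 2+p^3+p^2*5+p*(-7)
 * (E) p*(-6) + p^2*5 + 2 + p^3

Adding the polynomials and combining like terms:
(-2*p + 4*p^2 - 1 + p^3) + (p^2 + 3 + p*(-4))
= p*(-6) + p^2*5 + 2 + p^3
E) p*(-6) + p^2*5 + 2 + p^3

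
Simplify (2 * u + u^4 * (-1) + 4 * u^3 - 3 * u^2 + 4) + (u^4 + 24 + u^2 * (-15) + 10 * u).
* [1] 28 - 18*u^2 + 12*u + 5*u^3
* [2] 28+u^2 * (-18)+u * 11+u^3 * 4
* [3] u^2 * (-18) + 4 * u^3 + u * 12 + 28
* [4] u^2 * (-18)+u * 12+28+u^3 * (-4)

Adding the polynomials and combining like terms:
(2*u + u^4*(-1) + 4*u^3 - 3*u^2 + 4) + (u^4 + 24 + u^2*(-15) + 10*u)
= u^2 * (-18) + 4 * u^3 + u * 12 + 28
3) u^2 * (-18) + 4 * u^3 + u * 12 + 28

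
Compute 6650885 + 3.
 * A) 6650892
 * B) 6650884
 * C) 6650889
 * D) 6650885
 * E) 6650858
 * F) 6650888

6650885 + 3 = 6650888
F) 6650888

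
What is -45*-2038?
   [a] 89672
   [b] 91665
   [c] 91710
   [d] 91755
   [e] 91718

-45 * -2038 = 91710
c) 91710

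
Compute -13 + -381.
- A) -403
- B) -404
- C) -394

-13 + -381 = -394
C) -394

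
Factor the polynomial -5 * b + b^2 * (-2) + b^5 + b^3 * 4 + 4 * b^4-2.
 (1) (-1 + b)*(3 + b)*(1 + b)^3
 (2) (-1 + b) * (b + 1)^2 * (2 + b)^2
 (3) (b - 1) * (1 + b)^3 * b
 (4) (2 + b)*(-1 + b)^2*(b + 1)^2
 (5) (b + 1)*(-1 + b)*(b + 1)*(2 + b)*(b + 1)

We need to factor -5 * b + b^2 * (-2) + b^5 + b^3 * 4 + 4 * b^4-2.
The factored form is (b + 1)*(-1 + b)*(b + 1)*(2 + b)*(b + 1).
5) (b + 1)*(-1 + b)*(b + 1)*(2 + b)*(b + 1)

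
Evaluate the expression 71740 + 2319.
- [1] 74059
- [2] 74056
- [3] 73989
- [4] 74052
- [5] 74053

71740 + 2319 = 74059
1) 74059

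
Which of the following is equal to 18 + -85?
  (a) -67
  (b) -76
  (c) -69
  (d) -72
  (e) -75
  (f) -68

18 + -85 = -67
a) -67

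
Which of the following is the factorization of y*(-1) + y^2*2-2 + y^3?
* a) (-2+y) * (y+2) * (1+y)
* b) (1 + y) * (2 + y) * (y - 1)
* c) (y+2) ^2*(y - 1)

We need to factor y*(-1) + y^2*2-2 + y^3.
The factored form is (1 + y) * (2 + y) * (y - 1).
b) (1 + y) * (2 + y) * (y - 1)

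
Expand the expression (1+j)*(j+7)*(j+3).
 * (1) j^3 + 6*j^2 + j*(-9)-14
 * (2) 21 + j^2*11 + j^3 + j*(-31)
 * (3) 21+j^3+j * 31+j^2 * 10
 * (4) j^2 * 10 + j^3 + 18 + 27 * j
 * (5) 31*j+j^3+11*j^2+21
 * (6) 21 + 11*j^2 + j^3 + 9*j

Expanding (1+j)*(j+7)*(j+3):
= 31*j+j^3+11*j^2+21
5) 31*j+j^3+11*j^2+21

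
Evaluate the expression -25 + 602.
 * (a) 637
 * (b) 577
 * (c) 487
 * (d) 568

-25 + 602 = 577
b) 577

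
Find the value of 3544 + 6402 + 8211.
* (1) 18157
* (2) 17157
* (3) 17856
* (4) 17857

First: 3544 + 6402 = 9946
Then: 9946 + 8211 = 18157
1) 18157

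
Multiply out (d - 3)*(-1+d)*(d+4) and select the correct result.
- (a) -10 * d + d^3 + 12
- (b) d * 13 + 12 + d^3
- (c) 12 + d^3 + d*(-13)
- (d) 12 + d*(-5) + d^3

Expanding (d - 3)*(-1+d)*(d+4):
= 12 + d^3 + d*(-13)
c) 12 + d^3 + d*(-13)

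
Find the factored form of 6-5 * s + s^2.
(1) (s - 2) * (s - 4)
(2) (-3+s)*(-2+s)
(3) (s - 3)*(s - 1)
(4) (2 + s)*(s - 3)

We need to factor 6-5 * s + s^2.
The factored form is (-3+s)*(-2+s).
2) (-3+s)*(-2+s)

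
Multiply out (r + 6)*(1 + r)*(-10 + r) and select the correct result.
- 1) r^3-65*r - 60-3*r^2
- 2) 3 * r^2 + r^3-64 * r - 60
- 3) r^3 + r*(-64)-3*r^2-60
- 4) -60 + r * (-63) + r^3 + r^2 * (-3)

Expanding (r + 6)*(1 + r)*(-10 + r):
= r^3 + r*(-64)-3*r^2-60
3) r^3 + r*(-64)-3*r^2-60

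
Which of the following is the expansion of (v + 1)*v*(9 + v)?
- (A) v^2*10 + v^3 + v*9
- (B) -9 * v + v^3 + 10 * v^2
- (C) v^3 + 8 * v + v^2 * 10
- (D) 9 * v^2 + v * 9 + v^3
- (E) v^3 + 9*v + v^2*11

Expanding (v + 1)*v*(9 + v):
= v^2*10 + v^3 + v*9
A) v^2*10 + v^3 + v*9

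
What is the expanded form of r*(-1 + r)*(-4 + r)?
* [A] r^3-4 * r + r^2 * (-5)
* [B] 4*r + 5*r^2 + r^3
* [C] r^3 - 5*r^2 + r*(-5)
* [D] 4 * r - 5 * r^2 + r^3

Expanding r*(-1 + r)*(-4 + r):
= 4 * r - 5 * r^2 + r^3
D) 4 * r - 5 * r^2 + r^3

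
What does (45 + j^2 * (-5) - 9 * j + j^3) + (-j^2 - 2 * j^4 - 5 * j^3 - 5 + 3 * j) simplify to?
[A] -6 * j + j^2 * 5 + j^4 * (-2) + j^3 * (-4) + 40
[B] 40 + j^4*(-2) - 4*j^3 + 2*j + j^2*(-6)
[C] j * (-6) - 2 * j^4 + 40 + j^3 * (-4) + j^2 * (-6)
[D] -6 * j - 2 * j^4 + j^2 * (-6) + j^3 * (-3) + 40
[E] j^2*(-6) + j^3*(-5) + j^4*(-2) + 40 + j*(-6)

Adding the polynomials and combining like terms:
(45 + j^2*(-5) - 9*j + j^3) + (-j^2 - 2*j^4 - 5*j^3 - 5 + 3*j)
= j * (-6) - 2 * j^4 + 40 + j^3 * (-4) + j^2 * (-6)
C) j * (-6) - 2 * j^4 + 40 + j^3 * (-4) + j^2 * (-6)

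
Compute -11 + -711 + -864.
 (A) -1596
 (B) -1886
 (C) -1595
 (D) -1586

First: -11 + -711 = -722
Then: -722 + -864 = -1586
D) -1586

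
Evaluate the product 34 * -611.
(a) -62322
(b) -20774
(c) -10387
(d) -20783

34 * -611 = -20774
b) -20774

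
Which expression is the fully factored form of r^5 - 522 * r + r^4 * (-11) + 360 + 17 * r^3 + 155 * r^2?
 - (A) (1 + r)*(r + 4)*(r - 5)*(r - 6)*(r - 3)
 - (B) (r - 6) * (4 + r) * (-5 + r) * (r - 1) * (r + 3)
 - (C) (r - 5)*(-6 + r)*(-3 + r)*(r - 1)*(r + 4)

We need to factor r^5 - 522 * r + r^4 * (-11) + 360 + 17 * r^3 + 155 * r^2.
The factored form is (r - 5)*(-6 + r)*(-3 + r)*(r - 1)*(r + 4).
C) (r - 5)*(-6 + r)*(-3 + r)*(r - 1)*(r + 4)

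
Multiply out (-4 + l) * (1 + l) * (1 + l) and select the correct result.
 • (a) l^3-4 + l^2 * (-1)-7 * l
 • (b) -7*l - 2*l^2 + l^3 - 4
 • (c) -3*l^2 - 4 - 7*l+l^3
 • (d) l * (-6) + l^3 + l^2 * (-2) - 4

Expanding (-4 + l) * (1 + l) * (1 + l):
= -7*l - 2*l^2 + l^3 - 4
b) -7*l - 2*l^2 + l^3 - 4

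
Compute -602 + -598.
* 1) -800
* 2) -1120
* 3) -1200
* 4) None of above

-602 + -598 = -1200
3) -1200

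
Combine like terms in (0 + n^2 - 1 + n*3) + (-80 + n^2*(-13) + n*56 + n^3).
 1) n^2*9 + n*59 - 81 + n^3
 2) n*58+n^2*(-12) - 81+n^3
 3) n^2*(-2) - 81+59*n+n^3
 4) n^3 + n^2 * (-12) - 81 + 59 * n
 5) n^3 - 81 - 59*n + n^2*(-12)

Adding the polynomials and combining like terms:
(0 + n^2 - 1 + n*3) + (-80 + n^2*(-13) + n*56 + n^3)
= n^3 + n^2 * (-12) - 81 + 59 * n
4) n^3 + n^2 * (-12) - 81 + 59 * n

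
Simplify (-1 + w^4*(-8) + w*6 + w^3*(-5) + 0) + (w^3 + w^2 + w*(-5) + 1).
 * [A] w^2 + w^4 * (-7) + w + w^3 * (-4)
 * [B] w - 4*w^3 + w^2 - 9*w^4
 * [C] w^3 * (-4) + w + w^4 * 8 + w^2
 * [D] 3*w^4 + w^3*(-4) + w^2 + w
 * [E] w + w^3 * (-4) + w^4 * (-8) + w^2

Adding the polynomials and combining like terms:
(-1 + w^4*(-8) + w*6 + w^3*(-5) + 0) + (w^3 + w^2 + w*(-5) + 1)
= w + w^3 * (-4) + w^4 * (-8) + w^2
E) w + w^3 * (-4) + w^4 * (-8) + w^2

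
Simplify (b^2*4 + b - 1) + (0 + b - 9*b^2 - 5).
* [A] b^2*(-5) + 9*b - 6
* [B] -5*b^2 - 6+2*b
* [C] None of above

Adding the polynomials and combining like terms:
(b^2*4 + b - 1) + (0 + b - 9*b^2 - 5)
= -5*b^2 - 6+2*b
B) -5*b^2 - 6+2*b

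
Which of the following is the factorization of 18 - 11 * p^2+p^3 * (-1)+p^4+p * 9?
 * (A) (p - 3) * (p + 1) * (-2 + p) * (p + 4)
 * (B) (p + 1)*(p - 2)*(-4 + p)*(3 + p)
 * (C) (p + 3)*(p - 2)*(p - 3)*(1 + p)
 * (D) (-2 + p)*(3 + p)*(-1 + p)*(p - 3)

We need to factor 18 - 11 * p^2+p^3 * (-1)+p^4+p * 9.
The factored form is (p + 3)*(p - 2)*(p - 3)*(1 + p).
C) (p + 3)*(p - 2)*(p - 3)*(1 + p)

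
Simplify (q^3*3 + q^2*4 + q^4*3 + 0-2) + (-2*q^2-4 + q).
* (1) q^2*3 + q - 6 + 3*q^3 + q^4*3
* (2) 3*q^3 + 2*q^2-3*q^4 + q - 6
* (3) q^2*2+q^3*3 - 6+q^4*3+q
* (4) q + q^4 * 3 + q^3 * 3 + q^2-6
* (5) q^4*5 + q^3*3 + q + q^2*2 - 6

Adding the polynomials and combining like terms:
(q^3*3 + q^2*4 + q^4*3 + 0 - 2) + (-2*q^2 - 4 + q)
= q^2*2+q^3*3 - 6+q^4*3+q
3) q^2*2+q^3*3 - 6+q^4*3+q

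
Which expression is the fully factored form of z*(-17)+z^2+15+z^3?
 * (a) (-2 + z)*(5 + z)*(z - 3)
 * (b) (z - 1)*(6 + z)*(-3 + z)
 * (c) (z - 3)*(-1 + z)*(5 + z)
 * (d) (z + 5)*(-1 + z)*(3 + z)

We need to factor z*(-17)+z^2+15+z^3.
The factored form is (z - 3)*(-1 + z)*(5 + z).
c) (z - 3)*(-1 + z)*(5 + z)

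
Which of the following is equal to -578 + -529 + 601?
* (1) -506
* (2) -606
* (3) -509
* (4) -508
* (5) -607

First: -578 + -529 = -1107
Then: -1107 + 601 = -506
1) -506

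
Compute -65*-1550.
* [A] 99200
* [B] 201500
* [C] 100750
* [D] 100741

-65 * -1550 = 100750
C) 100750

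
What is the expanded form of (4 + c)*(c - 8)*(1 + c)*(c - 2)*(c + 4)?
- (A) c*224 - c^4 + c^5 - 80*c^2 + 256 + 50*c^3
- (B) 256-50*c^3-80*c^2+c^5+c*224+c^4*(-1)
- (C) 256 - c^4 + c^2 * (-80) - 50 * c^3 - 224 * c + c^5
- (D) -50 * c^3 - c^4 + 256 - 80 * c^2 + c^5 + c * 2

Expanding (4 + c)*(c - 8)*(1 + c)*(c - 2)*(c + 4):
= 256-50*c^3-80*c^2+c^5+c*224+c^4*(-1)
B) 256-50*c^3-80*c^2+c^5+c*224+c^4*(-1)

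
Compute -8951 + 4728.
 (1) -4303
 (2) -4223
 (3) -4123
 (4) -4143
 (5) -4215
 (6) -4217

-8951 + 4728 = -4223
2) -4223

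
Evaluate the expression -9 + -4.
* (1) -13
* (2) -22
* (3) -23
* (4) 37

-9 + -4 = -13
1) -13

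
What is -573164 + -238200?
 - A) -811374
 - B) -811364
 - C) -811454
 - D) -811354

-573164 + -238200 = -811364
B) -811364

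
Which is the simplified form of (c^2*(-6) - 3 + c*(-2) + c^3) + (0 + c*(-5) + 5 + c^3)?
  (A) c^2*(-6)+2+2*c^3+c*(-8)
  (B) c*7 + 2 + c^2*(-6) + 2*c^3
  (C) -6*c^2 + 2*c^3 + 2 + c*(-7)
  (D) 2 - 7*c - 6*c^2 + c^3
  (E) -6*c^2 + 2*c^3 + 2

Adding the polynomials and combining like terms:
(c^2*(-6) - 3 + c*(-2) + c^3) + (0 + c*(-5) + 5 + c^3)
= -6*c^2 + 2*c^3 + 2 + c*(-7)
C) -6*c^2 + 2*c^3 + 2 + c*(-7)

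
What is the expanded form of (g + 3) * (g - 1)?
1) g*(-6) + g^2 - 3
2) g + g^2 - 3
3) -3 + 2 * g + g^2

Expanding (g + 3) * (g - 1):
= -3 + 2 * g + g^2
3) -3 + 2 * g + g^2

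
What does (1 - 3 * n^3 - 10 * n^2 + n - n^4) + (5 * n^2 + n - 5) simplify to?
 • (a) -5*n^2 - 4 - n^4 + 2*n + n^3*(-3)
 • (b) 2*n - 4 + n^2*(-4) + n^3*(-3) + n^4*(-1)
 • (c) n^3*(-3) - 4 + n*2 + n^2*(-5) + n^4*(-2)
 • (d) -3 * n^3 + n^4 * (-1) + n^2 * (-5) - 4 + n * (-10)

Adding the polynomials and combining like terms:
(1 - 3*n^3 - 10*n^2 + n - n^4) + (5*n^2 + n - 5)
= -5*n^2 - 4 - n^4 + 2*n + n^3*(-3)
a) -5*n^2 - 4 - n^4 + 2*n + n^3*(-3)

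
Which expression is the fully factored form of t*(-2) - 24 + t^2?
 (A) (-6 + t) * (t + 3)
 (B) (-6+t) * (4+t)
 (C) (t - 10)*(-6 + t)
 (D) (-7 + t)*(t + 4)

We need to factor t*(-2) - 24 + t^2.
The factored form is (-6+t) * (4+t).
B) (-6+t) * (4+t)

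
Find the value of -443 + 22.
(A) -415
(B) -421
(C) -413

-443 + 22 = -421
B) -421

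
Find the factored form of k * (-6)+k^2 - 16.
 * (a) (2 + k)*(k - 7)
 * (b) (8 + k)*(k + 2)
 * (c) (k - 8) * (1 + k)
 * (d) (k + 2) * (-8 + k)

We need to factor k * (-6)+k^2 - 16.
The factored form is (k + 2) * (-8 + k).
d) (k + 2) * (-8 + k)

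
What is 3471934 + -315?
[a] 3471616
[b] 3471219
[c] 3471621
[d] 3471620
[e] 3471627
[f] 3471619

3471934 + -315 = 3471619
f) 3471619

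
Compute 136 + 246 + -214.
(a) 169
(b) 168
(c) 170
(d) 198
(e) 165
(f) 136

First: 136 + 246 = 382
Then: 382 + -214 = 168
b) 168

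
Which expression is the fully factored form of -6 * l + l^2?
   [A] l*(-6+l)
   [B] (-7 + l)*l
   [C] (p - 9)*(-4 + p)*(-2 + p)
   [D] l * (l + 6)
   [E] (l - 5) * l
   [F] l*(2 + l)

We need to factor -6 * l + l^2.
The factored form is l*(-6+l).
A) l*(-6+l)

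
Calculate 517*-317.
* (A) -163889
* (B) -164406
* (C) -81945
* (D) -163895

517 * -317 = -163889
A) -163889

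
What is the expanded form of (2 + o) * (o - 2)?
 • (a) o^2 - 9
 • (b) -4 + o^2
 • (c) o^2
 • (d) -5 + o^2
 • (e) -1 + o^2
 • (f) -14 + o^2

Expanding (2 + o) * (o - 2):
= -4 + o^2
b) -4 + o^2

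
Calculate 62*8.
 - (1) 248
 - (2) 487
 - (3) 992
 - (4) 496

62 * 8 = 496
4) 496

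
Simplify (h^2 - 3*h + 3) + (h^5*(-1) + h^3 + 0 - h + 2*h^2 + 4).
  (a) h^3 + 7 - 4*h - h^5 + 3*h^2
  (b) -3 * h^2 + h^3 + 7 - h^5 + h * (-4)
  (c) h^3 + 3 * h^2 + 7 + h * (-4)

Adding the polynomials and combining like terms:
(h^2 - 3*h + 3) + (h^5*(-1) + h^3 + 0 - h + 2*h^2 + 4)
= h^3 + 7 - 4*h - h^5 + 3*h^2
a) h^3 + 7 - 4*h - h^5 + 3*h^2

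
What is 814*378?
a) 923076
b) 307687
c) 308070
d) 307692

814 * 378 = 307692
d) 307692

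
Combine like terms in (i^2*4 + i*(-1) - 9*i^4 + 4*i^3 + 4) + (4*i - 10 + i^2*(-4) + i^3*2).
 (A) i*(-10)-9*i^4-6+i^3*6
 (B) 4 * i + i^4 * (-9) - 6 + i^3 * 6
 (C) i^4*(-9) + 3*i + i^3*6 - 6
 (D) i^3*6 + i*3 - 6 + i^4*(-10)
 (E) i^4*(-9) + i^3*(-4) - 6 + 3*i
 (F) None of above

Adding the polynomials and combining like terms:
(i^2*4 + i*(-1) - 9*i^4 + 4*i^3 + 4) + (4*i - 10 + i^2*(-4) + i^3*2)
= i^4*(-9) + 3*i + i^3*6 - 6
C) i^4*(-9) + 3*i + i^3*6 - 6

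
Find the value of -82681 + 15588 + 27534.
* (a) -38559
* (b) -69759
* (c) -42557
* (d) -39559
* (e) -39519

First: -82681 + 15588 = -67093
Then: -67093 + 27534 = -39559
d) -39559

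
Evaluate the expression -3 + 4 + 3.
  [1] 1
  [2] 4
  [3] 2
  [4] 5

First: -3 + 4 = 1
Then: 1 + 3 = 4
2) 4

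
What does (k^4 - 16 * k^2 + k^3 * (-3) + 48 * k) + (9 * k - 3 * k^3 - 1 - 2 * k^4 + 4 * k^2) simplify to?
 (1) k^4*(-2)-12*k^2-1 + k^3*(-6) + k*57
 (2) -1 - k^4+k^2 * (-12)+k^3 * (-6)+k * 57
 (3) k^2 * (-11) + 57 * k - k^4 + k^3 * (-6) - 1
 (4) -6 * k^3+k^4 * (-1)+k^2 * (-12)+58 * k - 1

Adding the polynomials and combining like terms:
(k^4 - 16*k^2 + k^3*(-3) + 48*k) + (9*k - 3*k^3 - 1 - 2*k^4 + 4*k^2)
= -1 - k^4+k^2 * (-12)+k^3 * (-6)+k * 57
2) -1 - k^4+k^2 * (-12)+k^3 * (-6)+k * 57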